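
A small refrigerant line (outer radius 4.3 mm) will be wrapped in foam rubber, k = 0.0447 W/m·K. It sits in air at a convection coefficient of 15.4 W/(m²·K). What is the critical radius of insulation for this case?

For a cylinder r_cr = k/h = 0.0447/15.4
r_cr = 2.9 mm; since the bare radius (4.3 mm) is above r_cr, any added insulation will reduce heat loss.

r_cr ≈ 2.9 mm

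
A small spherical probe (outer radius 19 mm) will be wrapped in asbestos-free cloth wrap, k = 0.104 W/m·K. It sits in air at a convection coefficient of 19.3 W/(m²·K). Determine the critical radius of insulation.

For a sphere r_cr = 2k/h = 2×0.104/19.3
r_cr = 10.8 mm; since the bare radius (19 mm) is above r_cr, any added insulation will reduce heat loss.

r_cr ≈ 10.8 mm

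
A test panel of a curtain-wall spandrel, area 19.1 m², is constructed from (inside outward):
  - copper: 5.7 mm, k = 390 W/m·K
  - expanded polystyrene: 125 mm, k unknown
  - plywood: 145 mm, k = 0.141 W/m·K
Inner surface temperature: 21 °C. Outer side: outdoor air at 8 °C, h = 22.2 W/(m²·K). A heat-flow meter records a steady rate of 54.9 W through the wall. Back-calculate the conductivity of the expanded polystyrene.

Using the resistance-network approach (series):
R_copper = L/(kA) = 0.0057/(390×19.1) = 7.652×10^-7 K/W
R_plywood = L/(kA) = 0.145/(0.141×19.1) = 0.05384 K/W
R_outer film = 1/(h_o·A) = 1/(22.2×19.1) = 0.002358 K/W
Sum of known resistances R_other = 0.0562 K/W
Total R = ΔT/Q = 13/54.9 = 0.2368 K/W
R_expanded polystyrene = R_total − R_other = 0.1806 K/W
k = L/(R·A) = 0.125/(0.1806×19.1)

k ≈ 0.0362 W/(m·K)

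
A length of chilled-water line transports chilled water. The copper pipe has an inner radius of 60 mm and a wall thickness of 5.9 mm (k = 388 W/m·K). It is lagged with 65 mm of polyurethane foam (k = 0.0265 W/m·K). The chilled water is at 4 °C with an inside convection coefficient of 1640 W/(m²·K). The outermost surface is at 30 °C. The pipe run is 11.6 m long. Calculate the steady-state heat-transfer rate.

Q ≈ 73.1 W

Cylindrical conduction, so R = ln(r₂/r₁)/(2πkL) per layer, in series:
R_inner film = 1/(h_i·2πr₁L) = 1/(1640×2π×0.06×11.6) = 1.394×10^-4 K/W
R_copper pipe wall = ln(65.9/60)/(2π×388×11.6) = 3.317×10^-6 K/W
R_polyurethane foam = ln(130.9/65.9)/(2π×0.0265×11.6) = 0.3553 K/W
R_total = 0.3555 K/W
Q = ΔT/R_total = 26/0.3555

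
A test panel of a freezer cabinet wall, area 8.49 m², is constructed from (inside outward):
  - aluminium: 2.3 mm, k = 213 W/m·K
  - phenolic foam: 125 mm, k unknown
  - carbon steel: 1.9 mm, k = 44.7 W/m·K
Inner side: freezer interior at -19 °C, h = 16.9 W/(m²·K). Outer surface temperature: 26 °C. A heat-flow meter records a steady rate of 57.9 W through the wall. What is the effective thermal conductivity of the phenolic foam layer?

Treating each layer as a thermal resistance in series:
R_inner film = 1/(h_i·A) = 1/(16.9×8.49) = 0.00697 K/W
R_aluminium = L/(kA) = 0.0023/(213×8.49) = 1.272×10^-6 K/W
R_carbon steel = L/(kA) = 0.0019/(44.7×8.49) = 5.007×10^-6 K/W
Sum of known resistances R_other = 0.006976 K/W
Total R = ΔT/Q = 45/57.9 = 0.7772 K/W
R_phenolic foam = R_total − R_other = 0.7702 K/W
k = L/(R·A) = 0.125/(0.7702×8.49)

k ≈ 0.0191 W/(m·K)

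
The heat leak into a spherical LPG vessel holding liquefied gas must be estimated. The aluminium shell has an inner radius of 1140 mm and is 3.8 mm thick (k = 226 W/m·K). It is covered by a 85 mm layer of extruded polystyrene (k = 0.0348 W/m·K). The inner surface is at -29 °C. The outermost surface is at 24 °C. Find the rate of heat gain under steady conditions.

Spherical conduction: R = (1/r_in − 1/r_out)/(4πk) per layer; series-sum.
R_aluminium shell = (1/1.14 − 1/1.1438)/(4π×226) = 1.026×10^-6 K/W
R_extruded polystyrene = (1/1.1438 − 1/1.2288)/(4π×0.0348) = 0.1383 K/W
R_total = 0.1383 K/W
Q = ΔT/R_total = 53/0.1383

Q ≈ 383 W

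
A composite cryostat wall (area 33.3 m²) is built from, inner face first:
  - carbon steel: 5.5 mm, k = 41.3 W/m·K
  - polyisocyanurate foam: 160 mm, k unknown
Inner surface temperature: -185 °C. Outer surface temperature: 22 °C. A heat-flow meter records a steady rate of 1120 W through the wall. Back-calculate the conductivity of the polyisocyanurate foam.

Using the resistance-network approach (series):
R_carbon steel = L/(kA) = 0.0055/(41.3×33.3) = 3.999×10^-6 K/W
Sum of known resistances R_other = 3.999×10^-6 K/W
Total R = ΔT/Q = 207/1120 = 0.1848 K/W
R_polyisocyanurate foam = R_total − R_other = 0.1848 K/W
k = L/(R·A) = 0.16/(0.1848×33.3)

k ≈ 0.026 W/(m·K)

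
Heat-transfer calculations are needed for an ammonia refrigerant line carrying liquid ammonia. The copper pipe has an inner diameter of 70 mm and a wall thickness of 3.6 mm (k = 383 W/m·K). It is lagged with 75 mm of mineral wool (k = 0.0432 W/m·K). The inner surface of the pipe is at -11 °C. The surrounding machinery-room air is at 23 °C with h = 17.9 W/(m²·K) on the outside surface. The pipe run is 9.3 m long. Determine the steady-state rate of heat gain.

Treating each annulus and film as a series resistance:
R_copper pipe wall = ln(38.6/35)/(2π×383×9.3) = 4.375×10^-6 K/W
R_mineral wool = ln(113.6/38.6)/(2π×0.0432×9.3) = 0.4276 K/W
R_outer film = 1/(h_o·2πr_oL) = 1/(17.9×2π×0.1136×9.3) = 0.008416 K/W
R_total = 0.436 K/W
Q = ΔT/R_total = 34/0.436

Q ≈ 78 W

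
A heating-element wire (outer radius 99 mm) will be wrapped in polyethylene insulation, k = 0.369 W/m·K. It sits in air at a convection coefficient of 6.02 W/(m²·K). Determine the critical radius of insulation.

r_cr ≈ 61.3 mm

For a cylinder r_cr = k/h = 0.369/6.02
r_cr = 61.3 mm; since the bare radius (99 mm) is above r_cr, any added insulation will reduce heat loss.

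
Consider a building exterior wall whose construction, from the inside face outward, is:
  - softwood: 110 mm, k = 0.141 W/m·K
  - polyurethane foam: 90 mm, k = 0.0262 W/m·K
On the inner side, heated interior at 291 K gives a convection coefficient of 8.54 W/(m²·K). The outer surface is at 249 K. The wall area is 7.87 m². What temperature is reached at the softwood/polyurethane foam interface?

Treating each layer as a thermal resistance in series:
R_inner film = 1/(h_i·A) = 1/(8.54×7.87) = 0.01488 K/W
R_softwood = L/(kA) = 0.11/(0.141×7.87) = 0.09913 K/W
R_polyurethane foam = L/(kA) = 0.09/(0.0262×7.87) = 0.4365 K/W
R_total = 0.5505 K/W;  Q = ΔT/R_total = 42/0.5505 = 76.3 W
T_interface = T_inner − Q·ΣR(inner→interface) = 291 − 76.3×0.114

T ≈ 282 K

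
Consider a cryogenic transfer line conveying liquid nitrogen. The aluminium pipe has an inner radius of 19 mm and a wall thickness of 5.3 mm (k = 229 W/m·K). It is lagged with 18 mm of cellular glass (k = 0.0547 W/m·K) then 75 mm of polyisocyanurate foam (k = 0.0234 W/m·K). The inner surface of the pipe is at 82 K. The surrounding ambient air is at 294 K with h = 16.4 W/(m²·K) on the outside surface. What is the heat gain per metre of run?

q′ ≈ 24.6 W/m

Cylindrical conduction, so R = ln(r₂/r₁)/(2πkL) per layer, in series:
R_aluminium pipe wall = ln(24.3/19)/(2π×229×1) = 1.71×10^-4 K/W
R_cellular glass = ln(42.3/24.3)/(2π×0.0547×1) = 1.613 K/W
R_polyisocyanurate foam = ln(117.3/42.3)/(2π×0.0234×1) = 6.937 K/W
R_outer film = 1/(h_o·2πr_oL) = 1/(16.4×2π×0.1173×1) = 0.08273 K/W
R_total = 8.633 K/W
Q = ΔT/R_total = 212/8.633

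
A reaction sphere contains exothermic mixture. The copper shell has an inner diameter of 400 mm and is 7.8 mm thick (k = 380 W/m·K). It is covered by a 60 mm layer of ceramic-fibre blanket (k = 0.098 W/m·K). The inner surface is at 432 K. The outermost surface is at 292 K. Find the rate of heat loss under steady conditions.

Spherical conduction: R = (1/r_in − 1/r_out)/(4πk) per layer; series-sum.
R_copper shell = (1/0.2 − 1/0.2078)/(4π×380) = 3.93×10^-5 K/W
R_ceramic-fibre blanket = (1/0.2078 − 1/0.2678)/(4π×0.098) = 0.8755 K/W
R_total = 0.8755 K/W
Q = ΔT/R_total = 140/0.8755

Q ≈ 160 W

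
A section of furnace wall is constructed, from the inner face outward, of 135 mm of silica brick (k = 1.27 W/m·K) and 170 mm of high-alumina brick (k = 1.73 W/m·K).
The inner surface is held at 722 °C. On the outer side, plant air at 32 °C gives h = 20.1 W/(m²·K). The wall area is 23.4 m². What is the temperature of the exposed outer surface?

T ≈ 167 °C

Thermal resistances in series:
R_silica brick = L/(kA) = 0.135/(1.27×23.4) = 0.004543 K/W
R_high-alumina brick = L/(kA) = 0.17/(1.73×23.4) = 0.004199 K/W
R_outer film = 1/(h_o·A) = 1/(20.1×23.4) = 0.002126 K/W
R_total = 0.01087 K/W;  Q = ΔT/R_total = 690/0.01087 = 63490 W
T_interface = T_inner − Q·ΣR(inner→interface) = 722 − 63500×0.008742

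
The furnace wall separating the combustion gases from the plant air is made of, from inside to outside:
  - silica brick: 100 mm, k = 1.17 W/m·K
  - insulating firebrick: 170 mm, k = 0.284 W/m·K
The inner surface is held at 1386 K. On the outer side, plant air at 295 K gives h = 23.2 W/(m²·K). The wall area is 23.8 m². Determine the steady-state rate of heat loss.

Q ≈ 35700 W

Thermal resistances in series:
R_silica brick = L/(kA) = 0.1/(1.17×23.8) = 0.003591 K/W
R_insulating firebrick = L/(kA) = 0.17/(0.284×23.8) = 0.02515 K/W
R_outer film = 1/(h_o·A) = 1/(23.2×23.8) = 0.001811 K/W
R_total = 0.03055 K/W
Q = ΔT / R_total = 1091 / 0.03055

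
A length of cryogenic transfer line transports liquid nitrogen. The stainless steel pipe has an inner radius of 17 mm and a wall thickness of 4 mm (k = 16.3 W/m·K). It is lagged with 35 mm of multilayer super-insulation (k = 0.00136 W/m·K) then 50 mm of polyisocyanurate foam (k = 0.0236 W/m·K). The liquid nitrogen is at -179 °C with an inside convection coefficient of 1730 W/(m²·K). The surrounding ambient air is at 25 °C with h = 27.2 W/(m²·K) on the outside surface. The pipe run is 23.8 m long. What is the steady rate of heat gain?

Cylindrical conduction, so R = ln(r₂/r₁)/(2πkL) per layer, in series:
R_inner film = 1/(h_i·2πr₁L) = 1/(1730×2π×0.017×23.8) = 2.274×10^-4 K/W
R_stainless steel pipe wall = ln(21/17)/(2π×16.3×23.8) = 8.669×10^-5 K/W
R_multilayer super-insulation = ln(56/21)/(2π×0.00136×23.8) = 4.823 K/W
R_polyisocyanurate foam = ln(106/56)/(2π×0.0236×23.8) = 0.1808 K/W
R_outer film = 1/(h_o·2πr_oL) = 1/(27.2×2π×0.106×23.8) = 0.002319 K/W
R_total = 5.006 K/W
Q = ΔT/R_total = 204/5.006

Q ≈ 40.7 W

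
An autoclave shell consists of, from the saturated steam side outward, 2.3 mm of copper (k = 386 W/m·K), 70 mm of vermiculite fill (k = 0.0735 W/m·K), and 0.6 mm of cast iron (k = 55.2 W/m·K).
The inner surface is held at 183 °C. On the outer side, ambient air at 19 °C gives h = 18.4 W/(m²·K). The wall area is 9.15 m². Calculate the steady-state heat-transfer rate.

Q ≈ 1490 W

Thermal resistances in series:
R_copper = L/(kA) = 0.0023/(386×9.15) = 6.512×10^-7 K/W
R_vermiculite fill = L/(kA) = 0.07/(0.0735×9.15) = 0.1041 K/W
R_cast iron = L/(kA) = 0.0006/(55.2×9.15) = 1.188×10^-6 K/W
R_outer film = 1/(h_o·A) = 1/(18.4×9.15) = 0.00594 K/W
R_total = 0.11 K/W
Q = ΔT / R_total = 164 / 0.11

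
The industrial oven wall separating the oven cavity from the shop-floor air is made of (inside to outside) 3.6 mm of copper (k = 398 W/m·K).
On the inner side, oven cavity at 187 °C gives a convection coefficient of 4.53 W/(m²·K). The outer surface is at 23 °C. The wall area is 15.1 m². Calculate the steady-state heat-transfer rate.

Q ≈ 11200 W

Using the resistance-network approach (series):
R_inner film = 1/(h_i·A) = 1/(4.53×15.1) = 0.01462 K/W
R_copper = L/(kA) = 0.0036/(398×15.1) = 5.99×10^-7 K/W
R_total = 0.01462 K/W
Q = ΔT / R_total = 164 / 0.01462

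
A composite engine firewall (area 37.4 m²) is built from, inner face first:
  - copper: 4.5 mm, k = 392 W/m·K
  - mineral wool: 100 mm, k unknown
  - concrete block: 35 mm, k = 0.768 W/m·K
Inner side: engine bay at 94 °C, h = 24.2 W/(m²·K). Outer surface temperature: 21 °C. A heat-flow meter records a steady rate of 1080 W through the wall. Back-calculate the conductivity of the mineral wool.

Thermal resistances in series:
R_inner film = 1/(h_i·A) = 1/(24.2×37.4) = 0.001105 K/W
R_copper = L/(kA) = 0.0045/(392×37.4) = 3.069×10^-7 K/W
R_concrete block = L/(kA) = 0.035/(0.768×37.4) = 0.001219 K/W
Sum of known resistances R_other = 0.002324 K/W
Total R = ΔT/Q = 73/1080 = 0.06759 K/W
R_mineral wool = R_total − R_other = 0.06527 K/W
k = L/(R·A) = 0.1/(0.06527×37.4)

k ≈ 0.041 W/(m·K)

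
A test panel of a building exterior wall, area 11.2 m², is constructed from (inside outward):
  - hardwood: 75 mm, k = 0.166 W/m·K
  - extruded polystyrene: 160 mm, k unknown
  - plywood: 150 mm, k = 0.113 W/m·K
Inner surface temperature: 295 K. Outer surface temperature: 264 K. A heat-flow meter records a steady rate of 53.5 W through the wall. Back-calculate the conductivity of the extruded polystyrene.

Treating each layer as a thermal resistance in series:
R_hardwood = L/(kA) = 0.075/(0.166×11.2) = 0.04034 K/W
R_plywood = L/(kA) = 0.15/(0.113×11.2) = 0.1185 K/W
Sum of known resistances R_other = 0.1589 K/W
Total R = ΔT/Q = 31/53.5 = 0.5794 K/W
R_extruded polystyrene = R_total − R_other = 0.4206 K/W
k = L/(R·A) = 0.16/(0.4206×11.2)

k ≈ 0.034 W/(m·K)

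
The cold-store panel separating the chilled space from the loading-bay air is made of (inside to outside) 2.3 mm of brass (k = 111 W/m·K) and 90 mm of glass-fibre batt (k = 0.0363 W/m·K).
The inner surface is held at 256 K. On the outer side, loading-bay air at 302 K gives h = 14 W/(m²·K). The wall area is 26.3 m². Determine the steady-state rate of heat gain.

Model the wall as resistances in series:
R_brass = L/(kA) = 0.0023/(111×26.3) = 7.879×10^-7 K/W
R_glass-fibre batt = L/(kA) = 0.09/(0.0363×26.3) = 0.09427 K/W
R_outer film = 1/(h_o·A) = 1/(14×26.3) = 0.002716 K/W
R_total = 0.09699 K/W
Q = ΔT / R_total = 46 / 0.09699

Q ≈ 474 W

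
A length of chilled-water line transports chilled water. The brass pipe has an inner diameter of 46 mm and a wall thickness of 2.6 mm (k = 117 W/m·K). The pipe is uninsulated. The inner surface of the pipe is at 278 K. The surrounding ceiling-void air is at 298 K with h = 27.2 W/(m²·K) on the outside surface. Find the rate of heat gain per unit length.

For a radial system each layer contributes R = ln(r_out/r_in)/(2πkL); films add R = 1/(hA).
R_brass pipe wall = ln(25.6/23)/(2π×117×1) = 1.457×10^-4 K/W
R_outer film = 1/(h_o·2πr_oL) = 1/(27.2×2π×0.0256×1) = 0.2286 K/W
R_total = 0.2287 K/W
Q = ΔT/R_total = 20/0.2287

q′ ≈ 87.4 W/m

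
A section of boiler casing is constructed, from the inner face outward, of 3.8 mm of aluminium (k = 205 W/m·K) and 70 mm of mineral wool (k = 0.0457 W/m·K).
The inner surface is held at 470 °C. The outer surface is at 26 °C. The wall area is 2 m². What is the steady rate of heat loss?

Q ≈ 580 W

Using the resistance-network approach (series):
R_aluminium = L/(kA) = 0.0038/(205×2) = 9.268×10^-6 K/W
R_mineral wool = L/(kA) = 0.07/(0.0457×2) = 0.7659 K/W
R_total = 0.7659 K/W
Q = ΔT / R_total = 444 / 0.7659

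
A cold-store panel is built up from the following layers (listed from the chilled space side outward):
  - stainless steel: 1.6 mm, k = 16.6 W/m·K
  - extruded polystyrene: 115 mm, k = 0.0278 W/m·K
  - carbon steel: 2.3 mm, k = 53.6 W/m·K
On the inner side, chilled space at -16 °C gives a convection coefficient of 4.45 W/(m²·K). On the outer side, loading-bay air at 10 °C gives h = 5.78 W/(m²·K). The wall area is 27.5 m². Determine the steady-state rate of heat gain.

Model the wall as resistances in series:
R_inner film = 1/(h_i·A) = 1/(4.45×27.5) = 0.008172 K/W
R_stainless steel = L/(kA) = 0.0016/(16.6×27.5) = 3.505×10^-6 K/W
R_extruded polystyrene = L/(kA) = 0.115/(0.0278×27.5) = 0.1504 K/W
R_carbon steel = L/(kA) = 0.0023/(53.6×27.5) = 1.56×10^-6 K/W
R_outer film = 1/(h_o·A) = 1/(5.78×27.5) = 0.006291 K/W
R_total = 0.1649 K/W
Q = ΔT / R_total = 26 / 0.1649

Q ≈ 158 W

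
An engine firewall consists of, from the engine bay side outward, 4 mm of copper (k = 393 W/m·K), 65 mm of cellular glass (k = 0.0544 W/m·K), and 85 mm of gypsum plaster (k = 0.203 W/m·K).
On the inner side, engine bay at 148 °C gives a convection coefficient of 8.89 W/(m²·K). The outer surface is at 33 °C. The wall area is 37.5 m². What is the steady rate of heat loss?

Q ≈ 2500 W

Treating each layer as a thermal resistance in series:
R_inner film = 1/(h_i·A) = 1/(8.89×37.5) = 0.003 K/W
R_copper = L/(kA) = 0.004/(393×37.5) = 2.714×10^-7 K/W
R_cellular glass = L/(kA) = 0.065/(0.0544×37.5) = 0.03186 K/W
R_gypsum plaster = L/(kA) = 0.085/(0.203×37.5) = 0.01117 K/W
R_total = 0.04603 K/W
Q = ΔT / R_total = 115 / 0.04603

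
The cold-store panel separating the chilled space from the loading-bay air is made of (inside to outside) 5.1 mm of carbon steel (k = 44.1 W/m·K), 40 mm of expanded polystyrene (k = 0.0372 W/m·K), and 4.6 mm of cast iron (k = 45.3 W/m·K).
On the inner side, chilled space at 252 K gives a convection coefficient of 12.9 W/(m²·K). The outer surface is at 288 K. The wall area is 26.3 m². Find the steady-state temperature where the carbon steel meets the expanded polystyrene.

T ≈ 254 K

Series thermal resistances:
R_inner film = 1/(h_i·A) = 1/(12.9×26.3) = 0.002948 K/W
R_carbon steel = L/(kA) = 0.0051/(44.1×26.3) = 4.397×10^-6 K/W
R_expanded polystyrene = L/(kA) = 0.04/(0.0372×26.3) = 0.04088 K/W
R_cast iron = L/(kA) = 0.0046/(45.3×26.3) = 3.861×10^-6 K/W
R_total = 0.04384 K/W;  Q = ΔT/R_total = 36/0.04384 = 821.2 W
T_interface = T_inner + Q·ΣR(inner→interface) = 252 + 821×0.002952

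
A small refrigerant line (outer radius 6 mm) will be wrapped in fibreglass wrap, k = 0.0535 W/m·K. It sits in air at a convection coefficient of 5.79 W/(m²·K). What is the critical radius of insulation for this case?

For a cylinder r_cr = k/h = 0.0535/5.79
r_cr = 9.24 mm; since the bare radius (6 mm) is below r_cr, adding a thin layer of insulation will *increase* heat loss.

r_cr ≈ 9.24 mm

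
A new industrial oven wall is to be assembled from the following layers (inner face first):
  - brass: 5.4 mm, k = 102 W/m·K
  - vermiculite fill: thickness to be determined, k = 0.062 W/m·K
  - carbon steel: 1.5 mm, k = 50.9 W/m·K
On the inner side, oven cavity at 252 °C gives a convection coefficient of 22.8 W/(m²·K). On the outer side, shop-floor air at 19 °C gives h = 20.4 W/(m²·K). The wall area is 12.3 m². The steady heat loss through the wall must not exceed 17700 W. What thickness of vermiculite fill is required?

L ≈ 4.28 mm

Using the resistance-network approach (series):
R_inner film = 1/(h_i·A) = 1/(22.8×12.3) = 0.003566 K/W
R_brass = L/(kA) = 0.0054/(102×12.3) = 4.304×10^-6 K/W
R_carbon steel = L/(kA) = 0.0015/(50.9×12.3) = 2.396×10^-6 K/W
R_outer film = 1/(h_o·A) = 1/(20.4×12.3) = 0.003985 K/W
Sum of the known resistances R_other = 0.007558 K/W
Required total resistance R_tot = ΔT/Q_allow = 233/17700 = 0.01316 K/W
R_vermiculite fill = R_tot − R_other = 0.005606 K/W
L = R·k·A = 0.005606×0.062×12.3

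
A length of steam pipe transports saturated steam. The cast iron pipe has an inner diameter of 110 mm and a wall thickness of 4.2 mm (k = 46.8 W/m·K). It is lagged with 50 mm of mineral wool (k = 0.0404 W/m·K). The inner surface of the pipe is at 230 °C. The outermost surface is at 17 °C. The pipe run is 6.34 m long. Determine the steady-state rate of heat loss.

Cylindrical conduction, so R = ln(r₂/r₁)/(2πkL) per layer, in series:
R_cast iron pipe wall = ln(59.2/55)/(2π×46.8×6.34) = 3.947×10^-5 K/W
R_mineral wool = ln(109.2/59.2)/(2π×0.0404×6.34) = 0.3804 K/W
R_total = 0.3805 K/W
Q = ΔT/R_total = 213/0.3805

Q ≈ 560 W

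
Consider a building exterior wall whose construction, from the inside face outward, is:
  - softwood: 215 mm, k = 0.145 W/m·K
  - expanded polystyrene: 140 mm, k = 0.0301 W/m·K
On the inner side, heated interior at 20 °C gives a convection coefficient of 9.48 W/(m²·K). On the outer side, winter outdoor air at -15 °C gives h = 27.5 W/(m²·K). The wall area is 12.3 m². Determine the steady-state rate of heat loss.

Q ≈ 68.6 W

Model the wall as resistances in series:
R_inner film = 1/(h_i·A) = 1/(9.48×12.3) = 0.008576 K/W
R_softwood = L/(kA) = 0.215/(0.145×12.3) = 0.1205 K/W
R_expanded polystyrene = L/(kA) = 0.14/(0.0301×12.3) = 0.3781 K/W
R_outer film = 1/(h_o·A) = 1/(27.5×12.3) = 0.002956 K/W
R_total = 0.5102 K/W
Q = ΔT / R_total = 35 / 0.5102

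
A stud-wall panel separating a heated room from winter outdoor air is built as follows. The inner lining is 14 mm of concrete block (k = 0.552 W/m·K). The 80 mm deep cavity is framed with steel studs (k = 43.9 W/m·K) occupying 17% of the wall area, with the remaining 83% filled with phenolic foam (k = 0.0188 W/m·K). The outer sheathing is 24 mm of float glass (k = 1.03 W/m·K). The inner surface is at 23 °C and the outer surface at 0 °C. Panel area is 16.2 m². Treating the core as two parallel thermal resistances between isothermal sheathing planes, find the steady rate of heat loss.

Sheathing layers in series; stud and cavity paths in parallel between them.
R_inner = 0.014/(0.552×16.2) = 0.001566 K/W
R_stud  = 0.08/(43.9×0.17×16.2) = 6.617×10^-4 K/W
R_cav   = 0.08/(0.0188×0.83×16.2) = 0.3165 K/W
1/R_core = 1/R_stud + 1/R_cav → R_core = 6.603×10^-4 K/W
R_outer = 0.024/(1.03×16.2) = 0.001438 K/W
R_total = 0.003664 K/W
Q = ΔT/R_total = 23/0.003664

Q ≈ 6280 W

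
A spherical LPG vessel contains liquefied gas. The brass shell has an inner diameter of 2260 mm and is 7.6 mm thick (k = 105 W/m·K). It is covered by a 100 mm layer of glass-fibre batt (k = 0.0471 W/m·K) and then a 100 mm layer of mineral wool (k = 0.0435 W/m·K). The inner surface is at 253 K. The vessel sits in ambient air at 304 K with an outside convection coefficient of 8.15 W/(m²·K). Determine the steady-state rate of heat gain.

For a spherical shell R = (1/r₁ − 1/r₂)/(4πk); film R = 1/(h·4πr²). In series:
R_brass shell = (1/1.13 − 1/1.1376)/(4π×105) = 4.481×10^-6 K/W
R_glass-fibre batt = (1/1.1376 − 1/1.2376)/(4π×0.0471) = 0.12 K/W
R_mineral wool = (1/1.2376 − 1/1.3376)/(4π×0.0435) = 0.1105 K/W
R_outer film = 1/(h·4πr_o²) = 1/(8.15×4π×1.3376²) = 0.005457 K/W
R_total = 0.236 K/W
Q = ΔT/R_total = 51/0.236

Q ≈ 216 W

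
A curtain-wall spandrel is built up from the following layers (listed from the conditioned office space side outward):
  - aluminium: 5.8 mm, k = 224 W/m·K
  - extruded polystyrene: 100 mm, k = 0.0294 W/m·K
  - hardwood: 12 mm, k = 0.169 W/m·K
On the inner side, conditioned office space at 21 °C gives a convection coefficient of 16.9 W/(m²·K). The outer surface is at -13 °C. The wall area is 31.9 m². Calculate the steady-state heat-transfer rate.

Q ≈ 307 W

Treating each layer as a thermal resistance in series:
R_inner film = 1/(h_i·A) = 1/(16.9×31.9) = 0.001855 K/W
R_aluminium = L/(kA) = 0.0058/(224×31.9) = 8.117×10^-7 K/W
R_extruded polystyrene = L/(kA) = 0.1/(0.0294×31.9) = 0.1066 K/W
R_hardwood = L/(kA) = 0.012/(0.169×31.9) = 0.002226 K/W
R_total = 0.1107 K/W
Q = ΔT / R_total = 34 / 0.1107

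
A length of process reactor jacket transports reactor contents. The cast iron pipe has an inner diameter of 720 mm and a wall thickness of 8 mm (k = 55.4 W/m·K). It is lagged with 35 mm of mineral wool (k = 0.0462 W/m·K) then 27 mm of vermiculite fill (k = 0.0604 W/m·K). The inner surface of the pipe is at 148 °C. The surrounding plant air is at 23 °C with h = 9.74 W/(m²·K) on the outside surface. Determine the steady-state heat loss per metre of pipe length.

For a radial system each layer contributes R = ln(r_out/r_in)/(2πkL); films add R = 1/(hA).
R_cast iron pipe wall = ln(368/360)/(2π×55.4×1) = 6.314×10^-5 K/W
R_mineral wool = ln(403/368)/(2π×0.0462×1) = 0.313 K/W
R_vermiculite fill = ln(430/403)/(2π×0.0604×1) = 0.1709 K/W
R_outer film = 1/(h_o·2πr_oL) = 1/(9.74×2π×0.43×1) = 0.038 K/W
R_total = 0.5219 K/W
Q = ΔT/R_total = 125/0.5219

q′ ≈ 239 W/m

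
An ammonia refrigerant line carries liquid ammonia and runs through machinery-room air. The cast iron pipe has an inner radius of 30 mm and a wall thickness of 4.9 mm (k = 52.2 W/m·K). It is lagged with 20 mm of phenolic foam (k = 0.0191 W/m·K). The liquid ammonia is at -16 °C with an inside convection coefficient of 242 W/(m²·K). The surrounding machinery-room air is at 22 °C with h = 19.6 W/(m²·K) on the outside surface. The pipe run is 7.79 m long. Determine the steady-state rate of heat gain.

Q ≈ 75 W

For a radial system each layer contributes R = ln(r_out/r_in)/(2πkL); films add R = 1/(hA).
R_inner film = 1/(h_i·2πr₁L) = 1/(242×2π×0.03×7.79) = 0.002814 K/W
R_cast iron pipe wall = ln(34.9/30)/(2π×52.2×7.79) = 5.921×10^-5 K/W
R_phenolic foam = ln(54.9/34.9)/(2π×0.0191×7.79) = 0.4846 K/W
R_outer film = 1/(h_o·2πr_oL) = 1/(19.6×2π×0.0549×7.79) = 0.01899 K/W
R_total = 0.5064 K/W
Q = ΔT/R_total = 38/0.5064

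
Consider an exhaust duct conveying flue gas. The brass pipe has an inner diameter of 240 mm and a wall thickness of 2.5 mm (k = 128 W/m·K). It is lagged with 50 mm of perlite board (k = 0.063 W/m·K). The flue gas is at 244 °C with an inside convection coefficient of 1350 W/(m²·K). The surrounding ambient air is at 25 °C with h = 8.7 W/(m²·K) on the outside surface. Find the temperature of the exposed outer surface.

Treating each annulus and film as a series resistance:
R_inner film = 1/(h_i·2πr₁L) = 1/(1350×2π×0.12×1) = 9.824×10^-4 K/W
R_brass pipe wall = ln(122.5/120)/(2π×128×1) = 2.564×10^-5 K/W
R_perlite board = ln(172.5/122.5)/(2π×0.063×1) = 0.8647 K/W
R_outer film = 1/(h_o·2πr_oL) = 1/(8.7×2π×0.1725×1) = 0.1061 K/W
R_total = 0.9718 K/W
Q = ΔT/R_total = 219/0.9718
Q = 225 W/m
T_interface = T_inner − Q·ΣR(inner→interface) = 244 − 225×0.8657

T ≈ 48.9 °C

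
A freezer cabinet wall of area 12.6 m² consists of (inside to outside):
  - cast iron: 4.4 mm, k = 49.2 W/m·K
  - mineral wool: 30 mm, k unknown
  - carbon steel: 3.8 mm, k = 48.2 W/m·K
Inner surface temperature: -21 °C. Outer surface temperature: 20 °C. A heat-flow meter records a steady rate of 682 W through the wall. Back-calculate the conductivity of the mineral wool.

Using the resistance-network approach (series):
R_cast iron = L/(kA) = 0.0044/(49.2×12.6) = 7.098×10^-6 K/W
R_carbon steel = L/(kA) = 0.0038/(48.2×12.6) = 6.257×10^-6 K/W
Sum of known resistances R_other = 1.335×10^-5 K/W
Total R = ΔT/Q = 41/682 = 0.06012 K/W
R_mineral wool = R_total − R_other = 0.0601 K/W
k = L/(R·A) = 0.03/(0.0601×12.6)

k ≈ 0.0396 W/(m·K)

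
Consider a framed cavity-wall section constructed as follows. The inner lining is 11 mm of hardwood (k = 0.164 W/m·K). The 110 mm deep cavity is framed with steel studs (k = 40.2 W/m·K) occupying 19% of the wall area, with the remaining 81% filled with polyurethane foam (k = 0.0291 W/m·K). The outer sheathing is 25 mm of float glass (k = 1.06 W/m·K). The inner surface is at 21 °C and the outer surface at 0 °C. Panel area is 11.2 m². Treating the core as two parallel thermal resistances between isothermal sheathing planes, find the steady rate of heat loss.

Q ≈ 2240 W

Sheathing layers in series; stud and cavity paths in parallel between them.
R_inner = 0.011/(0.164×11.2) = 0.005989 K/W
R_stud  = 0.11/(40.2×0.19×11.2) = 0.001286 K/W
R_cav   = 0.11/(0.0291×0.81×11.2) = 0.4167 K/W
1/R_core = 1/R_stud + 1/R_cav → R_core = 0.001282 K/W
R_outer = 0.025/(1.06×11.2) = 0.002106 K/W
R_total = 0.009376 K/W
Q = ΔT/R_total = 21/0.009376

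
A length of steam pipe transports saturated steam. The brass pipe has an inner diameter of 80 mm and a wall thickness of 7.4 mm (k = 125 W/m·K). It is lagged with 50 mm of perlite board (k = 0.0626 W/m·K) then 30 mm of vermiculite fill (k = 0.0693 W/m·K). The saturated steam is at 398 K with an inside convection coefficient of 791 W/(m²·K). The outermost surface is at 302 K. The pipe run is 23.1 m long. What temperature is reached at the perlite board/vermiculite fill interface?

T ≈ 326 K

Radial resistances (cylindrical: R_cond = ln(r_o/r_i)/(2πkL), R_conv = 1/(h·2πrL)):
R_inner film = 1/(h_i·2πr₁L) = 1/(791×2π×0.04×23.1) = 2.178×10^-4 K/W
R_brass pipe wall = ln(47.4/40)/(2π×125×23.1) = 9.356×10^-6 K/W
R_perlite board = ln(97.4/47.4)/(2π×0.0626×23.1) = 0.07927 K/W
R_vermiculite fill = ln(127.4/97.4)/(2π×0.0693×23.1) = 0.02669 K/W
R_total = 0.1062 K/W
Q = ΔT/R_total = 96/0.1062
Q = 904 W
T_interface = T_inner − Q·ΣR(inner→interface) = 398 − 904×0.07949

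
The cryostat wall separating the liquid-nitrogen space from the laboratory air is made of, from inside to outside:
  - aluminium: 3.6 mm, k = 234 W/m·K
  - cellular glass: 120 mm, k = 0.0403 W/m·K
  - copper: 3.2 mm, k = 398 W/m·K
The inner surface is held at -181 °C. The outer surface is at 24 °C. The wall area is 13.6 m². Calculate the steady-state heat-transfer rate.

Series thermal resistances:
R_aluminium = L/(kA) = 0.0036/(234×13.6) = 1.131×10^-6 K/W
R_cellular glass = L/(kA) = 0.12/(0.0403×13.6) = 0.2189 K/W
R_copper = L/(kA) = 0.0032/(398×13.6) = 5.912×10^-7 K/W
R_total = 0.2189 K/W
Q = ΔT / R_total = 205 / 0.2189

Q ≈ 936 W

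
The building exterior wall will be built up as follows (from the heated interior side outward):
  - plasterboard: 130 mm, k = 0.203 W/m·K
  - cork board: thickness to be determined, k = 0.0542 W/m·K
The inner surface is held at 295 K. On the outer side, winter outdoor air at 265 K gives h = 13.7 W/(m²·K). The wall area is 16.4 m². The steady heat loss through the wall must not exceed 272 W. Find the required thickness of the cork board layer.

Thermal resistances in series:
R_plasterboard = L/(kA) = 0.13/(0.203×16.4) = 0.03905 K/W
R_outer film = 1/(h_o·A) = 1/(13.7×16.4) = 0.004451 K/W
Sum of the known resistances R_other = 0.0435 K/W
Required total resistance R_tot = ΔT/Q_allow = 30/272 = 0.1103 K/W
R_cork board = R_tot − R_other = 0.06679 K/W
L = R·k·A = 0.06679×0.0542×16.4

L ≈ 59.4 mm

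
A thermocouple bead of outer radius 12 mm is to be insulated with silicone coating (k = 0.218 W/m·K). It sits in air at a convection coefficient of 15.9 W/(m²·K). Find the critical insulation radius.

r_cr ≈ 27.4 mm

For a sphere r_cr = 2k/h = 2×0.218/15.9
r_cr = 27.4 mm; since the bare radius (12 mm) is below r_cr, adding a thin layer of insulation will *increase* heat loss.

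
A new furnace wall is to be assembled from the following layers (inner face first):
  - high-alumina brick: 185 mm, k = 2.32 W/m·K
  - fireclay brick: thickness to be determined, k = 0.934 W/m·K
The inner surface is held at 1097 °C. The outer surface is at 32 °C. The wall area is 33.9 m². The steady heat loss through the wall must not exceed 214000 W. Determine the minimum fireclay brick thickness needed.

L ≈ 83.1 mm

Series thermal resistances:
R_high-alumina brick = L/(kA) = 0.185/(2.32×33.9) = 0.002352 K/W
Sum of the known resistances R_other = 0.002352 K/W
Required total resistance R_tot = ΔT/Q_allow = 1065/214000 = 0.004977 K/W
R_fireclay brick = R_tot − R_other = 0.002624 K/W
L = R·k·A = 0.002624×0.934×33.9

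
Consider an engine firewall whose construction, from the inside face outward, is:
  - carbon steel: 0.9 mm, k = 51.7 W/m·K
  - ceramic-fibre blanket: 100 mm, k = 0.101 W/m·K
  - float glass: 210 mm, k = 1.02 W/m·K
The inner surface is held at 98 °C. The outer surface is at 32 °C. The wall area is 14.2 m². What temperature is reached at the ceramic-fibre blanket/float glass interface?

Series thermal resistances:
R_carbon steel = L/(kA) = 0.0009/(51.7×14.2) = 1.226×10^-6 K/W
R_ceramic-fibre blanket = L/(kA) = 0.1/(0.101×14.2) = 0.06973 K/W
R_float glass = L/(kA) = 0.21/(1.02×14.2) = 0.0145 K/W
R_total = 0.08423 K/W;  Q = ΔT/R_total = 66/0.08423 = 783.6 W
T_interface = T_inner − Q·ΣR(inner→interface) = 98 − 784×0.06973

T ≈ 43.4 °C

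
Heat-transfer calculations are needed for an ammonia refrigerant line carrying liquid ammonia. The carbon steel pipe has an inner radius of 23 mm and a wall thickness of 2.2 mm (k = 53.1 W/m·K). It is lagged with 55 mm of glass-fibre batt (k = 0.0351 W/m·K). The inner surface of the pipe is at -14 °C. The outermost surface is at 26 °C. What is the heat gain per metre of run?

q′ ≈ 7.62 W/m

Per-layer cylindrical resistances, series-summed:
R_carbon steel pipe wall = ln(25.2/23)/(2π×53.1×1) = 2.738×10^-4 K/W
R_glass-fibre batt = ln(80.2/25.2)/(2π×0.0351×1) = 5.249 K/W
R_total = 5.25 K/W
Q = ΔT/R_total = 40/5.25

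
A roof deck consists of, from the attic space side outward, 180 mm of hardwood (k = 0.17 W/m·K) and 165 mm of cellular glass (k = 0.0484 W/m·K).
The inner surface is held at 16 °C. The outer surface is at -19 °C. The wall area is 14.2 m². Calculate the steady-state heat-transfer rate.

Model the wall as resistances in series:
R_hardwood = L/(kA) = 0.18/(0.17×14.2) = 0.07457 K/W
R_cellular glass = L/(kA) = 0.165/(0.0484×14.2) = 0.2401 K/W
R_total = 0.3146 K/W
Q = ΔT / R_total = 35 / 0.3146

Q ≈ 111 W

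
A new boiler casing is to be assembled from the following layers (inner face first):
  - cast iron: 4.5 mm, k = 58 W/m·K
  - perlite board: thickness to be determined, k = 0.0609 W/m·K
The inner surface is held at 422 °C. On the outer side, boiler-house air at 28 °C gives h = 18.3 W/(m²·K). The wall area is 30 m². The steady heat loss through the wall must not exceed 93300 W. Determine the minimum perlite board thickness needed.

L ≈ 4.38 mm

Treating each layer as a thermal resistance in series:
R_cast iron = L/(kA) = 0.0045/(58×30) = 2.586×10^-6 K/W
R_outer film = 1/(h_o·A) = 1/(18.3×30) = 0.001821 K/W
Sum of the known resistances R_other = 0.001824 K/W
Required total resistance R_tot = ΔT/Q_allow = 394/93300 = 0.004223 K/W
R_perlite board = R_tot − R_other = 0.002399 K/W
L = R·k·A = 0.002399×0.0609×30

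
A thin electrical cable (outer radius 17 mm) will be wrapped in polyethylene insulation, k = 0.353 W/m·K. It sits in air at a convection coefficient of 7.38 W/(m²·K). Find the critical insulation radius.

For a cylinder r_cr = k/h = 0.353/7.38
r_cr = 47.8 mm; since the bare radius (17 mm) is below r_cr, adding a thin layer of insulation will *increase* heat loss.

r_cr ≈ 47.8 mm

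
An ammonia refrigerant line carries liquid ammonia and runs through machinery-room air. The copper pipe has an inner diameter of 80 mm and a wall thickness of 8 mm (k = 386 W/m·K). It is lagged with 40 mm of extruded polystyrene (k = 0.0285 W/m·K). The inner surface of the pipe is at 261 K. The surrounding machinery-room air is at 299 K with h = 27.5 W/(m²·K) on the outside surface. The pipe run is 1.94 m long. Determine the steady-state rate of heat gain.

Treating each annulus and film as a series resistance:
R_copper pipe wall = ln(48/40)/(2π×386×1.94) = 3.875×10^-5 K/W
R_extruded polystyrene = ln(88/48)/(2π×0.0285×1.94) = 1.745 K/W
R_outer film = 1/(h_o·2πr_oL) = 1/(27.5×2π×0.088×1.94) = 0.0339 K/W
R_total = 1.779 K/W
Q = ΔT/R_total = 38/1.779

Q ≈ 21.4 W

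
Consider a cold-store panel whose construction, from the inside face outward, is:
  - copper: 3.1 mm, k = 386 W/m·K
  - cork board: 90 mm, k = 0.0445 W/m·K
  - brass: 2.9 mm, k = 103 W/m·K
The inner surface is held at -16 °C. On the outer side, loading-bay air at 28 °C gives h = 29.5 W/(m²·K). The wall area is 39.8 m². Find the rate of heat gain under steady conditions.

Treating each layer as a thermal resistance in series:
R_copper = L/(kA) = 0.0031/(386×39.8) = 2.018×10^-7 K/W
R_cork board = L/(kA) = 0.09/(0.0445×39.8) = 0.05082 K/W
R_brass = L/(kA) = 0.0029/(103×39.8) = 7.074×10^-7 K/W
R_outer film = 1/(h_o·A) = 1/(29.5×39.8) = 8.517×10^-4 K/W
R_total = 0.05167 K/W
Q = ΔT / R_total = 44 / 0.05167

Q ≈ 852 W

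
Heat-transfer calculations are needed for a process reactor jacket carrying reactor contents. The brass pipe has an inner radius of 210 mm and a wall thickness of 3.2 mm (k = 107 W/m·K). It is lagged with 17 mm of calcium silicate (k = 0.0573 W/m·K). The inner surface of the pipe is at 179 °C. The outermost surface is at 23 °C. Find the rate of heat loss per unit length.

q′ ≈ 732 W/m

For a radial system each layer contributes R = ln(r_out/r_in)/(2πkL); films add R = 1/(hA).
R_brass pipe wall = ln(213.2/210)/(2π×107×1) = 2.249×10^-5 K/W
R_calcium silicate = ln(230.2/213.2)/(2π×0.0573×1) = 0.2131 K/W
R_total = 0.2131 K/W
Q = ΔT/R_total = 156/0.2131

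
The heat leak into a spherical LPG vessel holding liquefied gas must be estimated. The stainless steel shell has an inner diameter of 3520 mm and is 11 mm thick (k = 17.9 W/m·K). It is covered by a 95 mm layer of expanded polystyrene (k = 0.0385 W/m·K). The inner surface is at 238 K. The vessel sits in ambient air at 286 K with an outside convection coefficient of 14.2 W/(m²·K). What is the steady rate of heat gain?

Q ≈ 786 W

Spherical conduction: R = (1/r_in − 1/r_out)/(4πk) per layer; series-sum.
R_stainless steel shell = (1/1.76 − 1/1.771)/(4π×17.9) = 1.569×10^-5 K/W
R_expanded polystyrene = (1/1.771 − 1/1.866)/(4π×0.0385) = 0.05942 K/W
R_outer film = 1/(h·4πr_o²) = 1/(14.2×4π×1.866²) = 0.001609 K/W
R_total = 0.06104 K/W
Q = ΔT/R_total = 48/0.06104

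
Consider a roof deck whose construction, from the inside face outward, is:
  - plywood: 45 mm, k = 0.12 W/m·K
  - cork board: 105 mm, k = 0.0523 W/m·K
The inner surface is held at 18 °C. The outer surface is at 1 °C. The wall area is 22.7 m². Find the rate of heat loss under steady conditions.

Treating each layer as a thermal resistance in series:
R_plywood = L/(kA) = 0.045/(0.12×22.7) = 0.01652 K/W
R_cork board = L/(kA) = 0.105/(0.0523×22.7) = 0.08844 K/W
R_total = 0.105 K/W
Q = ΔT / R_total = 17 / 0.105

Q ≈ 162 W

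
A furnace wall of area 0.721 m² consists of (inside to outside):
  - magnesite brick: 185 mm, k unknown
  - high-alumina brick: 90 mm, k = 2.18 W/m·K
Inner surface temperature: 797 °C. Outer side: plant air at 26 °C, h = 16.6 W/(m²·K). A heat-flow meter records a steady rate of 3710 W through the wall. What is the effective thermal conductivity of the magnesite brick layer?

k ≈ 3.83 W/(m·K)

Treating each layer as a thermal resistance in series:
R_high-alumina brick = L/(kA) = 0.09/(2.18×0.721) = 0.05726 K/W
R_outer film = 1/(h_o·A) = 1/(16.6×0.721) = 0.08355 K/W
Sum of known resistances R_other = 0.1408 K/W
Total R = ΔT/Q = 771/3710 = 0.2078 K/W
R_magnesite brick = R_total − R_other = 0.067 K/W
k = L/(R·A) = 0.185/(0.067×0.721)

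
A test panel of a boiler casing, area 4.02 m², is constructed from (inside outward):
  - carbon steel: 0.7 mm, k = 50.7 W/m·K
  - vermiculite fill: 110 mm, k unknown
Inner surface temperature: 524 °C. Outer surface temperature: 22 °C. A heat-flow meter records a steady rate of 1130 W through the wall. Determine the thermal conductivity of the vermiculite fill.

k ≈ 0.0616 W/(m·K)

Series thermal resistances:
R_carbon steel = L/(kA) = 0.0007/(50.7×4.02) = 3.435×10^-6 K/W
Sum of known resistances R_other = 3.435×10^-6 K/W
Total R = ΔT/Q = 502/1130 = 0.4442 K/W
R_vermiculite fill = R_total − R_other = 0.4442 K/W
k = L/(R·A) = 0.11/(0.4442×4.02)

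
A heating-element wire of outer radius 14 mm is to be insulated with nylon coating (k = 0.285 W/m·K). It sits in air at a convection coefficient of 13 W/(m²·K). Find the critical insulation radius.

For a cylinder r_cr = k/h = 0.285/13
r_cr = 21.9 mm; since the bare radius (14 mm) is below r_cr, adding a thin layer of insulation will *increase* heat loss.

r_cr ≈ 21.9 mm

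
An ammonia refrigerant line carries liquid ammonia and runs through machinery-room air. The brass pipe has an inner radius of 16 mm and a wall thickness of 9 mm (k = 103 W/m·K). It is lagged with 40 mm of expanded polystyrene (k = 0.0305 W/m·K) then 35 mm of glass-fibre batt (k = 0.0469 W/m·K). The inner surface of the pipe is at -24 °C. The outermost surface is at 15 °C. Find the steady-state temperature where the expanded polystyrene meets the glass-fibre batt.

Cylindrical conduction, so R = ln(r₂/r₁)/(2πkL) per layer, in series:
R_brass pipe wall = ln(25/16)/(2π×103×1) = 6.896×10^-4 K/W
R_expanded polystyrene = ln(65/25)/(2π×0.0305×1) = 4.986 K/W
R_glass-fibre batt = ln(100/65)/(2π×0.0469×1) = 1.462 K/W
R_total = 6.449 K/W
Q = ΔT/R_total = 39/6.449
Q = 6.05 W/m
T_interface = T_inner + Q·ΣR(inner→interface) = -24 + 6.05×4.987

T ≈ 6.16 °C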